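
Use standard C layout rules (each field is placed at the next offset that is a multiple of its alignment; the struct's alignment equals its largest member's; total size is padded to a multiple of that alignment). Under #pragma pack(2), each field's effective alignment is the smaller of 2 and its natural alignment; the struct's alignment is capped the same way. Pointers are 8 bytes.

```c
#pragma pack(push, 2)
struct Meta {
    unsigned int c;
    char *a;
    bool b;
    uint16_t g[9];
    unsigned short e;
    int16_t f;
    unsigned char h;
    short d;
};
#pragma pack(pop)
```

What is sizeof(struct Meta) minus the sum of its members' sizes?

@0: c [4B, align 2] → 4
@4: a [8B, align 2] → 12
@12: b [1B, align 1] → 13
+1 pad (align 2)
@14: g [18B, align 2] → 32
@32: e [2B, align 2] → 34
@34: f [2B, align 2] → 36
@36: h [1B, align 1] → 37
+1 pad (align 2)
@38: d [2B, align 2] → 40
size 40, align 2
data bytes 38, size 40 → padding 2

2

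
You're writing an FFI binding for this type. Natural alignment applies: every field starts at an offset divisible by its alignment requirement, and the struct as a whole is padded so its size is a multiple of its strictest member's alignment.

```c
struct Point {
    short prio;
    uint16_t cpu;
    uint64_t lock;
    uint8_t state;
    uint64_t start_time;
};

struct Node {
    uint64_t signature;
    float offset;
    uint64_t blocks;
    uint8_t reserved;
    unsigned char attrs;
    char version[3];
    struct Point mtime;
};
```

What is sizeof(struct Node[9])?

576

Point: @0: prio [2B, align 2] → 2; @2: cpu [2B, align 2] → 4; +4 pad (align 8); @8: lock [8B, align 8] → 16; @16: state [1B, align 1] → 17; +7 pad (align 8); @24: start_time [8B, align 8] → 32; size 32, align 8
@0: signature [8B, align 8] → 8
@8: offset [4B, align 4] → 12
+4 pad (align 8)
@16: blocks [8B, align 8] → 24
@24: reserved [1B, align 1] → 25
@25: attrs [1B, align 1] → 26
@26: version [3B, align 1] → 29
+3 pad (align 8)
@32: mtime [32B, align 8] → 64
size 64, align 8
array of 9: 9 × 64 = 576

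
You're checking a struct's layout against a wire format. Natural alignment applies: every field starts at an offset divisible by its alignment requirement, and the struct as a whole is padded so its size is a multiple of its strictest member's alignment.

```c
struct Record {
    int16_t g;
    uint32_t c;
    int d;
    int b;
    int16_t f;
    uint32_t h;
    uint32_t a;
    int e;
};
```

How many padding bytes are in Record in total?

4

@0: g [2B, align 2] → 2
+2 pad (align 4)
@4: c [4B, align 4] → 8
@8: d [4B, align 4] → 12
@12: b [4B, align 4] → 16
@16: f [2B, align 2] → 18
+2 pad (align 4)
@20: h [4B, align 4] → 24
@24: a [4B, align 4] → 28
@28: e [4B, align 4] → 32
size 32, align 4
data bytes 28, size 32 → padding 4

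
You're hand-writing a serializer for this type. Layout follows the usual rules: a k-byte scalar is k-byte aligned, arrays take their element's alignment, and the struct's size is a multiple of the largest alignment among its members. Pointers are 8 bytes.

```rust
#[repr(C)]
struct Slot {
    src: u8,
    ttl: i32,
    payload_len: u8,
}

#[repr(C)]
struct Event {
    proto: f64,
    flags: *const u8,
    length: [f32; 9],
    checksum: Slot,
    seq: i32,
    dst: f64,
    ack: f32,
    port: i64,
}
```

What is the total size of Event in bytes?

Slot: 0..1  src  (1B, 1-aligned); 1..4  -- padding (3B); 4..8  ttl  (4B, 4-aligned); 8..9  payload_len  (1B, 1-aligned); 9..12  -- tail padding (3B); sizeof = 12, alignof = 4
0..8  proto  (8B, 8-aligned)
8..16  flags  (8B, 8-aligned)
16..52  length  (36B, 4-aligned)
52..64  checksum  (12B, 4-aligned)
64..68  seq  (4B, 4-aligned)
68..72  -- padding (4B)
72..80  dst  (8B, 8-aligned)
80..84  ack  (4B, 4-aligned)
84..88  -- padding (4B)
88..96  port  (8B, 8-aligned)
sizeof = 96, alignof = 8

96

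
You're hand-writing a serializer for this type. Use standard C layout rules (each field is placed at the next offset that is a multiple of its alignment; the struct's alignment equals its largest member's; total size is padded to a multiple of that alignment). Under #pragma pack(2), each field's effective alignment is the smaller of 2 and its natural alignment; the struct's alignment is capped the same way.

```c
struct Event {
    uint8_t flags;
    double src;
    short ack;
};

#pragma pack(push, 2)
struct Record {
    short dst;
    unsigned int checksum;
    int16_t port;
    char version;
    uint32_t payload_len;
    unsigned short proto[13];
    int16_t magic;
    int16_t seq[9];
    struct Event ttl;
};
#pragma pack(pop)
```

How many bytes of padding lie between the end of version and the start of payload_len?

Event: flags at 0 (size 1, align 1) → ends 1; pad 7 to align 8 for src; src at 8 (size 8, align 8) → ends 16; ack at 16 (size 2, align 2) → ends 18; tail pad 6 to reach multiple of 8; total 24 bytes, alignment 8
dst at 0 (size 2, align 2) → ends 2
checksum at 2 (size 4, align 2) → ends 6
port at 6 (size 2, align 2) → ends 8
version at 8 (size 1, align 1) → ends 9
pad 1 to align 2 for payload_len
payload_len at 10 (size 4, align 2) → ends 14

1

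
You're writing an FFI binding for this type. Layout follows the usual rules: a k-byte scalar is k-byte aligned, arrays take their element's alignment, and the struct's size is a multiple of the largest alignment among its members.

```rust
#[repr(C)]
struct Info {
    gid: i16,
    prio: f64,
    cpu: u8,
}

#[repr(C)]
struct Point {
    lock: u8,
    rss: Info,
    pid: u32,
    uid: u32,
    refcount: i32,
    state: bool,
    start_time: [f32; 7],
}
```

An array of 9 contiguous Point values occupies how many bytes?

720

Info: gid at 0 (size 2, align 2) → ends 2; pad 6 to align 8 for prio; prio at 8 (size 8, align 8) → ends 16; cpu at 16 (size 1, align 1) → ends 17; tail pad 7 to reach multiple of 8; total 24 bytes, alignment 8
lock at 0 (size 1, align 1) → ends 1
pad 7 to align 8 for rss
rss at 8 (size 24, align 8) → ends 32
pid at 32 (size 4, align 4) → ends 36
uid at 36 (size 4, align 4) → ends 40
refcount at 40 (size 4, align 4) → ends 44
state at 44 (size 1, align 1) → ends 45
pad 3 to align 4 for start_time
start_time at 48 (size 28, align 4) → ends 76
tail pad 4 to reach multiple of 8
total 80 bytes, alignment 8
array of 9: 9 × 80 = 720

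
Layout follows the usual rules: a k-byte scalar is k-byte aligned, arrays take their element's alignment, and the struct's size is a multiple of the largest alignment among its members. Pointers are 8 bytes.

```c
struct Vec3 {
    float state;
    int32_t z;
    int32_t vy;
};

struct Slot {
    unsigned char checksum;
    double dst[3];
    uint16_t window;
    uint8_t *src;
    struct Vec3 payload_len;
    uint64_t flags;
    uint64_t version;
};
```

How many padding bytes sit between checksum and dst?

Vec3: 0..4  state  (4B, 4-aligned); 4..8  z  (4B, 4-aligned); 8..12  vy  (4B, 4-aligned); sizeof = 12, alignof = 4
0..1  checksum  (1B, 1-aligned)
1..8  -- padding (7B)
8..32  dst  (24B, 8-aligned)

7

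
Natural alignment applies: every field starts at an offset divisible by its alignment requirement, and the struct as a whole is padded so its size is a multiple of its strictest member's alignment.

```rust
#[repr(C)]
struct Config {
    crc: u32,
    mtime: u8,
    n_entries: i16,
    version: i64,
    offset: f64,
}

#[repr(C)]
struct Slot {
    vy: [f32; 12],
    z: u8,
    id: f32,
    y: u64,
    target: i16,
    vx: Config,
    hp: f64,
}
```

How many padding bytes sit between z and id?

3

Config: crc at 0 (size 4, align 4) → ends 4; mtime at 4 (size 1, align 1) → ends 5; pad 1 to align 2 for n_entries; n_entries at 6 (size 2, align 2) → ends 8; version at 8 (size 8, align 8) → ends 16; offset at 16 (size 8, align 8) → ends 24; total 24 bytes, alignment 8
vy at 0 (size 48, align 4) → ends 48
z at 48 (size 1, align 1) → ends 49
pad 3 to align 4 for id
id at 52 (size 4, align 4) → ends 56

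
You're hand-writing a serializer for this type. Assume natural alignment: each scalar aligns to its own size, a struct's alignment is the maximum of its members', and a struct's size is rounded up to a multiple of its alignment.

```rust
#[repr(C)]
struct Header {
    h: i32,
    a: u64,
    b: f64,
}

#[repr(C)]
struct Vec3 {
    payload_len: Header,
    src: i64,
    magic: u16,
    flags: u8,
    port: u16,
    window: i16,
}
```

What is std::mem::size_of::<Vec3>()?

40

Header: @0: h [4B, align 4] → 4; +4 pad (align 8); @8: a [8B, align 8] → 16; @16: b [8B, align 8] → 24; size 24, align 8
@0: payload_len [24B, align 8] → 24
@24: src [8B, align 8] → 32
@32: magic [2B, align 2] → 34
@34: flags [1B, align 1] → 35
+1 pad (align 2)
@36: port [2B, align 2] → 38
@38: window [2B, align 2] → 40
size 40, align 8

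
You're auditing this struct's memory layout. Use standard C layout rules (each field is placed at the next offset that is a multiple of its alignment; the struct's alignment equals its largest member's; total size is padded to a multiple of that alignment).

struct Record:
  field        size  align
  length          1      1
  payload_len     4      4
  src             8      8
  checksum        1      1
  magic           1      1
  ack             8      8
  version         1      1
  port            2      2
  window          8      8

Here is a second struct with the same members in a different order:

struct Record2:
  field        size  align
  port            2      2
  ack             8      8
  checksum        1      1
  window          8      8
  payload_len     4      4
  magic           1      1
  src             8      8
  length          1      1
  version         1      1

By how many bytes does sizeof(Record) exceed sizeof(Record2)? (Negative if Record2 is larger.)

@0: length [1B, align 1] → 1
+3 pad (align 4)
@4: payload_len [4B, align 4] → 8
@8: src [8B, align 8] → 16
@16: checksum [1B, align 1] → 17
@17: magic [1B, align 1] → 18
+6 pad (align 8)
@24: ack [8B, align 8] → 32
@32: version [1B, align 1] → 33
+1 pad (align 2)
@34: port [2B, align 2] → 36
+4 pad (align 8)
@40: window [8B, align 8] → 48
size 48, align 8
— Record2 —
@0: port [2B, align 2] → 2
+6 pad (align 8)
@8: ack [8B, align 8] → 16
@16: checksum [1B, align 1] → 17
+7 pad (align 8)
@24: window [8B, align 8] → 32
@32: payload_len [4B, align 4] → 36
@36: magic [1B, align 1] → 37
+3 pad (align 8)
@40: src [8B, align 8] → 48
@48: length [1B, align 1] → 49
@49: version [1B, align 1] → 50
+6 tail pad (align 8)
size 56, align 8
48 − 56 = -8

-8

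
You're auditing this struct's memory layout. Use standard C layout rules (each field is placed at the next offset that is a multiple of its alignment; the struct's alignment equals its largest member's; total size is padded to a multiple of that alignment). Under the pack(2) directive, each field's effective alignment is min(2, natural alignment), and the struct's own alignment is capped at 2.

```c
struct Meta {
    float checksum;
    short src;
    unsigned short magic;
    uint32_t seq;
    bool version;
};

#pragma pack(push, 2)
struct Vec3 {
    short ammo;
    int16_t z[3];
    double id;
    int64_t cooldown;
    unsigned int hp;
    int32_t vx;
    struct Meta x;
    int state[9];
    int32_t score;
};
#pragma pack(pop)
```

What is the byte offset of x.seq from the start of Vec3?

Meta: checksum at 0 (size 4, align 4) → ends 4; src at 4 (size 2, align 2) → ends 6; magic at 6 (size 2, align 2) → ends 8; seq at 8 (size 4, align 4) → ends 12; version at 12 (size 1, align 1) → ends 13; tail pad 3 to reach multiple of 4; total 16 bytes, alignment 4
ammo at 0 (size 2, align 2) → ends 2
z at 2 (size 6, align 2) → ends 8
id at 8 (size 8, align 2) → ends 16
cooldown at 16 (size 8, align 2) → ends 24
hp at 24 (size 4, align 2) → ends 28
vx at 28 (size 4, align 2) → ends 32
x at 32 (size 16, align 2) → ends 48
within Meta: seq at 8
32 + 8 = 40

40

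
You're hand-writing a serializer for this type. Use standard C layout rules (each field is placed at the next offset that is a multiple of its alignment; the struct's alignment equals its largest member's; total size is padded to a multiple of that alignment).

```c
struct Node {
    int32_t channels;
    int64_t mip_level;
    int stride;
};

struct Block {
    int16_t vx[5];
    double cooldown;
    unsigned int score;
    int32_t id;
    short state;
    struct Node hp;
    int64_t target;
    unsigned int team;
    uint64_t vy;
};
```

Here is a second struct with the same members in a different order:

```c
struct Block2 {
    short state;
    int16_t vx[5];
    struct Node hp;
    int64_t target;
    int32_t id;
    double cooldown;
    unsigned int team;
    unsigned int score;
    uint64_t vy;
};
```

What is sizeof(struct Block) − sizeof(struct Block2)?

8

Node: channels at 0 (size 4, align 4) → ends 4; pad 4 to align 8 for mip_level; mip_level at 8 (size 8, align 8) → ends 16; stride at 16 (size 4, align 4) → ends 20; tail pad 4 to reach multiple of 8; total 24 bytes, alignment 8
vx at 0 (size 10, align 2) → ends 10
pad 6 to align 8 for cooldown
cooldown at 16 (size 8, align 8) → ends 24
score at 24 (size 4, align 4) → ends 28
id at 28 (size 4, align 4) → ends 32
state at 32 (size 2, align 2) → ends 34
pad 6 to align 8 for hp
hp at 40 (size 24, align 8) → ends 64
target at 64 (size 8, align 8) → ends 72
team at 72 (size 4, align 4) → ends 76
pad 4 to align 8 for vy
vy at 80 (size 8, align 8) → ends 88
total 88 bytes, alignment 8
— Block2 —
state at 0 (size 2, align 2) → ends 2
vx at 2 (size 10, align 2) → ends 12
pad 4 to align 8 for hp
hp at 16 (size 24, align 8) → ends 40
target at 40 (size 8, align 8) → ends 48
id at 48 (size 4, align 4) → ends 52
pad 4 to align 8 for cooldown
cooldown at 56 (size 8, align 8) → ends 64
team at 64 (size 4, align 4) → ends 68
score at 68 (size 4, align 4) → ends 72
vy at 72 (size 8, align 8) → ends 80
total 80 bytes, alignment 8
88 − 80 = 8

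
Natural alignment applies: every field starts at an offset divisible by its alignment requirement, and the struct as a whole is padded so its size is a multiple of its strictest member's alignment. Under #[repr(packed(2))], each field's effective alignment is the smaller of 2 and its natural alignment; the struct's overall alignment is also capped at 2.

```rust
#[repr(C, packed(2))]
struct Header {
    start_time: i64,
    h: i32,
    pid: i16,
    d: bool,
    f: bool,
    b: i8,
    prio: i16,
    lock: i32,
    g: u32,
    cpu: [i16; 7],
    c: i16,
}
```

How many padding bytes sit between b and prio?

start_time at 0 (size 8, align 2) → ends 8
h at 8 (size 4, align 2) → ends 12
pid at 12 (size 2, align 2) → ends 14
d at 14 (size 1, align 1) → ends 15
f at 15 (size 1, align 1) → ends 16
b at 16 (size 1, align 1) → ends 17
pad 1 to align 2 for prio
prio at 18 (size 2, align 2) → ends 20

1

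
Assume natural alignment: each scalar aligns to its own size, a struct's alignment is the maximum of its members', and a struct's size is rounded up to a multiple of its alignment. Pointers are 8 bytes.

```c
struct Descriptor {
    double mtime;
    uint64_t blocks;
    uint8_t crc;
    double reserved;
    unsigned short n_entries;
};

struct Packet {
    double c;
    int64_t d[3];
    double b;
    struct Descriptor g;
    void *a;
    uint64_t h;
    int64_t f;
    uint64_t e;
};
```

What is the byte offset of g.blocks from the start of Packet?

48

Descriptor: mtime at 0 (size 8, align 8) → ends 8; blocks at 8 (size 8, align 8) → ends 16; crc at 16 (size 1, align 1) → ends 17; pad 7 to align 8 for reserved; reserved at 24 (size 8, align 8) → ends 32; n_entries at 32 (size 2, align 2) → ends 34; tail pad 6 to reach multiple of 8; total 40 bytes, alignment 8
c at 0 (size 8, align 8) → ends 8
d at 8 (size 24, align 8) → ends 32
b at 32 (size 8, align 8) → ends 40
g at 40 (size 40, align 8) → ends 80
within Descriptor: blocks at 8
40 + 8 = 48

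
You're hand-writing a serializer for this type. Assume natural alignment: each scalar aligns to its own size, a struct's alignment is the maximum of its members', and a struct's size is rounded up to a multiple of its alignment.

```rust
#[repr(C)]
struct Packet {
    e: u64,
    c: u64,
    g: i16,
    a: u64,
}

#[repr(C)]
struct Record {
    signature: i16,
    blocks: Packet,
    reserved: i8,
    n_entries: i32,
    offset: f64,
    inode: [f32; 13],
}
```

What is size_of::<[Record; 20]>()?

Packet: 0..8  e  (8B, 8-aligned); 8..16  c  (8B, 8-aligned); 16..18  g  (2B, 2-aligned); 18..24  -- padding (6B); 24..32  a  (8B, 8-aligned); sizeof = 32, alignof = 8
0..2  signature  (2B, 2-aligned)
2..8  -- padding (6B)
8..40  blocks  (32B, 8-aligned)
40..41  reserved  (1B, 1-aligned)
41..44  -- padding (3B)
44..48  n_entries  (4B, 4-aligned)
48..56  offset  (8B, 8-aligned)
56..108  inode  (52B, 4-aligned)
108..112  -- tail padding (4B)
sizeof = 112, alignof = 8
array of 20: 20 × 112 = 2240

2240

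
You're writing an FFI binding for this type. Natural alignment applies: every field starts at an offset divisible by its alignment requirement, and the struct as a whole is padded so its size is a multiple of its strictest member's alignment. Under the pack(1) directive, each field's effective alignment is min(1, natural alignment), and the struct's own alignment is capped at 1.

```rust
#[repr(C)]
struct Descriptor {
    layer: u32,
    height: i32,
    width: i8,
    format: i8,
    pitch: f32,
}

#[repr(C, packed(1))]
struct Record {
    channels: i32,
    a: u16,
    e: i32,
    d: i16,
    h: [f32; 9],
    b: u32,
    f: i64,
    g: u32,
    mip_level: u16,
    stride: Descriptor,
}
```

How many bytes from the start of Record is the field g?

Descriptor: 0..4  layer  (4B, 4-aligned); 4..8  height  (4B, 4-aligned); 8..9  width  (1B, 1-aligned); 9..10  format  (1B, 1-aligned); 10..12  -- padding (2B); 12..16  pitch  (4B, 4-aligned); sizeof = 16, alignof = 4
0..4  channels  (4B, 1-aligned)
4..6  a  (2B, 1-aligned)
6..10  e  (4B, 1-aligned)
10..12  d  (2B, 1-aligned)
12..48  h  (36B, 1-aligned)
48..52  b  (4B, 1-aligned)
52..60  f  (8B, 1-aligned)
60..64  g  (4B, 1-aligned)

60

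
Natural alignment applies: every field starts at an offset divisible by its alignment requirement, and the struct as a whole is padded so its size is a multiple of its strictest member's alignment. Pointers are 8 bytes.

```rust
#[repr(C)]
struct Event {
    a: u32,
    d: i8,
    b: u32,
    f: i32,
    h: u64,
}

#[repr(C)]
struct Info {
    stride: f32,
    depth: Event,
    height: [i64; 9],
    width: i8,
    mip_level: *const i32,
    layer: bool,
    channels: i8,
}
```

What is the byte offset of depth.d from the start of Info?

Event: 0..4  a  (4B, 4-aligned); 4..5  d  (1B, 1-aligned); 5..8  -- padding (3B); 8..12  b  (4B, 4-aligned); 12..16  f  (4B, 4-aligned); 16..24  h  (8B, 8-aligned); sizeof = 24, alignof = 8
0..4  stride  (4B, 4-aligned)
4..8  -- padding (4B)
8..32  depth  (24B, 8-aligned)
within Event: d at 4
8 + 4 = 12

12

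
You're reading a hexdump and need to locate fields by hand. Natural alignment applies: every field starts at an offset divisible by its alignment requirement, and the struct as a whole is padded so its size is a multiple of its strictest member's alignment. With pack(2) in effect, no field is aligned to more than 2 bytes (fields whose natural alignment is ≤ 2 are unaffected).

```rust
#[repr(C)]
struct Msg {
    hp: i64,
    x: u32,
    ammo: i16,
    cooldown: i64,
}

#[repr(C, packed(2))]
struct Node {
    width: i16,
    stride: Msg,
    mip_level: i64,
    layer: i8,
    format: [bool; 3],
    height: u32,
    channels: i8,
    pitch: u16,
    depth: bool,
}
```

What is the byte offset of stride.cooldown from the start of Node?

18

Msg: 0..8  hp  (8B, 8-aligned); 8..12  x  (4B, 4-aligned); 12..14  ammo  (2B, 2-aligned); 14..16  -- padding (2B); 16..24  cooldown  (8B, 8-aligned); sizeof = 24, alignof = 8
0..2  width  (2B, 2-aligned)
2..26  stride  (24B, 2-aligned)
within Msg: cooldown at 16
2 + 16 = 18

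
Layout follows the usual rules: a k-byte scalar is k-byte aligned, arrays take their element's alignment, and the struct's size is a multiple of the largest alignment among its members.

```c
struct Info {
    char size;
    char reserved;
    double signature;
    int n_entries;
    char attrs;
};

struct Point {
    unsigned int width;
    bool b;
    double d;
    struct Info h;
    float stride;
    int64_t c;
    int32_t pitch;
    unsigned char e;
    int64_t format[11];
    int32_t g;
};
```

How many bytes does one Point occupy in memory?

160 bytes

Info: 0..1  size  (1B, 1-aligned); 1..2  reserved  (1B, 1-aligned); 2..8  -- padding (6B); 8..16  signature  (8B, 8-aligned); 16..20  n_entries  (4B, 4-aligned); 20..21  attrs  (1B, 1-aligned); 21..24  -- tail padding (3B); sizeof = 24, alignof = 8
0..4  width  (4B, 4-aligned)
4..5  b  (1B, 1-aligned)
5..8  -- padding (3B)
8..16  d  (8B, 8-aligned)
16..40  h  (24B, 8-aligned)
40..44  stride  (4B, 4-aligned)
44..48  -- padding (4B)
48..56  c  (8B, 8-aligned)
56..60  pitch  (4B, 4-aligned)
60..61  e  (1B, 1-aligned)
61..64  -- padding (3B)
64..152  format  (88B, 8-aligned)
152..156  g  (4B, 4-aligned)
156..160  -- tail padding (4B)
sizeof = 160, alignof = 8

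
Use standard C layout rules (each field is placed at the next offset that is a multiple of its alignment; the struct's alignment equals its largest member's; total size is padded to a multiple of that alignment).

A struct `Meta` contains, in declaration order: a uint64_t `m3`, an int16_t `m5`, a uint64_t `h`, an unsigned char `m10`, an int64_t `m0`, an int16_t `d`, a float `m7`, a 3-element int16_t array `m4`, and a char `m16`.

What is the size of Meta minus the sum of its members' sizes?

@0: m3 [8B, align 8] → 8
@8: m5 [2B, align 2] → 10
+6 pad (align 8)
@16: h [8B, align 8] → 24
@24: m10 [1B, align 1] → 25
+7 pad (align 8)
@32: m0 [8B, align 8] → 40
@40: d [2B, align 2] → 42
+2 pad (align 4)
@44: m7 [4B, align 4] → 48
@48: m4 [6B, align 2] → 54
@54: m16 [1B, align 1] → 55
+1 tail pad (align 8)
size 56, align 8
data bytes 40, size 56 → padding 16

16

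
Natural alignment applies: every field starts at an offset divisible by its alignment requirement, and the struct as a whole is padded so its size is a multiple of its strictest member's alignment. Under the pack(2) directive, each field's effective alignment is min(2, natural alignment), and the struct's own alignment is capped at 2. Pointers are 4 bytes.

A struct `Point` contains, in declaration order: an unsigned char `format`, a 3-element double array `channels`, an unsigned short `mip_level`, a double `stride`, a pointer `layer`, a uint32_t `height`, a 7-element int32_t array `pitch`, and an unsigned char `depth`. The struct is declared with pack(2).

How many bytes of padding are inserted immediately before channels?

1

format at 0 (size 1, align 1) → ends 1
pad 1 to align 2 for channels
channels at 2 (size 24, align 2) → ends 26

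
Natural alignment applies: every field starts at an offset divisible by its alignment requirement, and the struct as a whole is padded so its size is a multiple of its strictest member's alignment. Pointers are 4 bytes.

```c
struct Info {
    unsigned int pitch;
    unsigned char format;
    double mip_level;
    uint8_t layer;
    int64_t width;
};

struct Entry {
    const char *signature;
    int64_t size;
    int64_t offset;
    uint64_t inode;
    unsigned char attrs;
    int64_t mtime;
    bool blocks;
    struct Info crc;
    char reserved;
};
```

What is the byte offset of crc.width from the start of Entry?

80

Info: pitch at 0 (size 4, align 4) → ends 4; format at 4 (size 1, align 1) → ends 5; pad 3 to align 8 for mip_level; mip_level at 8 (size 8, align 8) → ends 16; layer at 16 (size 1, align 1) → ends 17; pad 7 to align 8 for width; width at 24 (size 8, align 8) → ends 32; total 32 bytes, alignment 8
signature at 0 (size 4, align 4) → ends 4
pad 4 to align 8 for size
size at 8 (size 8, align 8) → ends 16
offset at 16 (size 8, align 8) → ends 24
inode at 24 (size 8, align 8) → ends 32
attrs at 32 (size 1, align 1) → ends 33
pad 7 to align 8 for mtime
mtime at 40 (size 8, align 8) → ends 48
blocks at 48 (size 1, align 1) → ends 49
pad 7 to align 8 for crc
crc at 56 (size 32, align 8) → ends 88
within Info: width at 24
56 + 24 = 80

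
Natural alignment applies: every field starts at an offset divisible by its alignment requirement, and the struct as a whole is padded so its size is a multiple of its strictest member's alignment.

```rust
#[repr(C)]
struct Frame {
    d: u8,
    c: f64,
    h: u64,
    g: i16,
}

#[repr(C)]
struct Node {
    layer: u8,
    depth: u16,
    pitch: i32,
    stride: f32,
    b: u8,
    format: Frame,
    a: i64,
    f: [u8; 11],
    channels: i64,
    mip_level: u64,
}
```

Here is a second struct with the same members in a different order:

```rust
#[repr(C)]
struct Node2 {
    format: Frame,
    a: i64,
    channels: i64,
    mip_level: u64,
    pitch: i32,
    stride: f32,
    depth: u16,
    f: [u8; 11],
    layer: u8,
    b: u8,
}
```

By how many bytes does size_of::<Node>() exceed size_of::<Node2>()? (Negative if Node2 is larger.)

Frame: d at 0 (size 1, align 1) → ends 1; pad 7 to align 8 for c; c at 8 (size 8, align 8) → ends 16; h at 16 (size 8, align 8) → ends 24; g at 24 (size 2, align 2) → ends 26; tail pad 6 to reach multiple of 8; total 32 bytes, alignment 8
layer at 0 (size 1, align 1) → ends 1
pad 1 to align 2 for depth
depth at 2 (size 2, align 2) → ends 4
pitch at 4 (size 4, align 4) → ends 8
stride at 8 (size 4, align 4) → ends 12
b at 12 (size 1, align 1) → ends 13
pad 3 to align 8 for format
format at 16 (size 32, align 8) → ends 48
a at 48 (size 8, align 8) → ends 56
f at 56 (size 11, align 1) → ends 67
pad 5 to align 8 for channels
channels at 72 (size 8, align 8) → ends 80
mip_level at 80 (size 8, align 8) → ends 88
total 88 bytes, alignment 8
— Node2 —
format at 0 (size 32, align 8) → ends 32
a at 32 (size 8, align 8) → ends 40
channels at 40 (size 8, align 8) → ends 48
mip_level at 48 (size 8, align 8) → ends 56
pitch at 56 (size 4, align 4) → ends 60
stride at 60 (size 4, align 4) → ends 64
depth at 64 (size 2, align 2) → ends 66
f at 66 (size 11, align 1) → ends 77
layer at 77 (size 1, align 1) → ends 78
b at 78 (size 1, align 1) → ends 79
tail pad 1 to reach multiple of 8
total 80 bytes, alignment 8
88 − 80 = 8

8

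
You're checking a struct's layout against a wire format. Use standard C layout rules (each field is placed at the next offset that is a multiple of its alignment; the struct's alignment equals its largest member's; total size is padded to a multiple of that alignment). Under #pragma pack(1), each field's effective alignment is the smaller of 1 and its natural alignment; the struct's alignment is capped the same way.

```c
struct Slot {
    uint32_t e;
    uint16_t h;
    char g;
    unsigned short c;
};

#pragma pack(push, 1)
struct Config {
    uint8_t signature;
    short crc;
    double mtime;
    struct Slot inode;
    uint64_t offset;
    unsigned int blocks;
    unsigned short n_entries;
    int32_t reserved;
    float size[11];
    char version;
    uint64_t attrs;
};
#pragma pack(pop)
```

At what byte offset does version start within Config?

Slot: e at 0 (size 4, align 4) → ends 4; h at 4 (size 2, align 2) → ends 6; g at 6 (size 1, align 1) → ends 7; pad 1 to align 2 for c; c at 8 (size 2, align 2) → ends 10; tail pad 2 to reach multiple of 4; total 12 bytes, alignment 4
signature at 0 (size 1, align 1) → ends 1
crc at 1 (size 2, align 1) → ends 3
mtime at 3 (size 8, align 1) → ends 11
inode at 11 (size 12, align 1) → ends 23
offset at 23 (size 8, align 1) → ends 31
blocks at 31 (size 4, align 1) → ends 35
n_entries at 35 (size 2, align 1) → ends 37
reserved at 37 (size 4, align 1) → ends 41
size at 41 (size 44, align 1) → ends 85
version at 85 (size 1, align 1) → ends 86

85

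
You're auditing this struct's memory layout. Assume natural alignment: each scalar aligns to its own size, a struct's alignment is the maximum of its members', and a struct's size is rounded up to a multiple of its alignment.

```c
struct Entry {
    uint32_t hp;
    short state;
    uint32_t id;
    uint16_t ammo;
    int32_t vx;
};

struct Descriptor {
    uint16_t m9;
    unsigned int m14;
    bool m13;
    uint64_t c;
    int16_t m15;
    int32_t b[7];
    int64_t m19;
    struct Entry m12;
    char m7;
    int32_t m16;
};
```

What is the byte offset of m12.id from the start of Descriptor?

Entry: @0: hp [4B, align 4] → 4; @4: state [2B, align 2] → 6; +2 pad (align 4); @8: id [4B, align 4] → 12; @12: ammo [2B, align 2] → 14; +2 pad (align 4); @16: vx [4B, align 4] → 20; size 20, align 4
@0: m9 [2B, align 2] → 2
+2 pad (align 4)
@4: m14 [4B, align 4] → 8
@8: m13 [1B, align 1] → 9
+7 pad (align 8)
@16: c [8B, align 8] → 24
@24: m15 [2B, align 2] → 26
+2 pad (align 4)
@28: b [28B, align 4] → 56
@56: m19 [8B, align 8] → 64
@64: m12 [20B, align 4] → 84
within Entry: id at 8
64 + 8 = 72

72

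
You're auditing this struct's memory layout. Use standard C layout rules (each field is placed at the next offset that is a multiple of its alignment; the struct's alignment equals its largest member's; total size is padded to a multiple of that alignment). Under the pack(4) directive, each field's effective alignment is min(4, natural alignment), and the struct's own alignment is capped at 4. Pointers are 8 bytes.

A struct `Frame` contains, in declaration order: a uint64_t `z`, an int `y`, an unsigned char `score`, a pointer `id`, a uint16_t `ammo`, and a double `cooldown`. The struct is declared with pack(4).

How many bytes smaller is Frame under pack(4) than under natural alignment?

natural layout:
  z at 0 (size 8, align 8) → ends 8
  y at 8 (size 4, align 4) → ends 12
  score at 12 (size 1, align 1) → ends 13
  pad 3 to align 8 for id
  id at 16 (size 8, align 8) → ends 24
  ammo at 24 (size 2, align 2) → ends 26
  pad 6 to align 8 for cooldown
  cooldown at 32 (size 8, align 8) → ends 40
  total 40 bytes, alignment 8
packed(4) layout:
  z at 0 (size 8, align 4) → ends 8
  y at 8 (size 4, align 4) → ends 12
  score at 12 (size 1, align 1) → ends 13
  pad 3 to align 4 for id
  id at 16 (size 8, align 4) → ends 24
  ammo at 24 (size 2, align 2) → ends 26
  pad 2 to align 4 for cooldown
  cooldown at 28 (size 8, align 4) → ends 36
  total 36 bytes, alignment 4
40 − 36 = 4

4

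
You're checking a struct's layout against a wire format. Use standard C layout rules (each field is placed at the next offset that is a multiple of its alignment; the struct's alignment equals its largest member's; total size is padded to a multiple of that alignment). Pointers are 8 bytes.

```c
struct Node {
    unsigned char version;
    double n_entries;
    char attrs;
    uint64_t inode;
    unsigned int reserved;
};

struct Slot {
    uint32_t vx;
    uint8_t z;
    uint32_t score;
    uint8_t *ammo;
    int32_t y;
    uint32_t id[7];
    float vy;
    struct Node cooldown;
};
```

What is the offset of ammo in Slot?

Node: 0..1  version  (1B, 1-aligned); 1..8  -- padding (7B); 8..16  n_entries  (8B, 8-aligned); 16..17  attrs  (1B, 1-aligned); 17..24  -- padding (7B); 24..32  inode  (8B, 8-aligned); 32..36  reserved  (4B, 4-aligned); 36..40  -- tail padding (4B); sizeof = 40, alignof = 8
0..4  vx  (4B, 4-aligned)
4..5  z  (1B, 1-aligned)
5..8  -- padding (3B)
8..12  score  (4B, 4-aligned)
12..16  -- padding (4B)
16..24  ammo  (8B, 8-aligned)

16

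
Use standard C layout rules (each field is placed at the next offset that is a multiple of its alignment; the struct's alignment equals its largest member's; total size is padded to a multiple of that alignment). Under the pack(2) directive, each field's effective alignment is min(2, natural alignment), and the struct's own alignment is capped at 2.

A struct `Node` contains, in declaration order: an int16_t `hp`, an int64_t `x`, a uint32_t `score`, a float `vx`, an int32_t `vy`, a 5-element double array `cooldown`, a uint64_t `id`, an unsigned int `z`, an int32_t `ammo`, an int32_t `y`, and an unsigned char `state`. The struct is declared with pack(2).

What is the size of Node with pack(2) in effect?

hp at 0 (size 2, align 2) → ends 2
x at 2 (size 8, align 2) → ends 10
score at 10 (size 4, align 2) → ends 14
vx at 14 (size 4, align 2) → ends 18
vy at 18 (size 4, align 2) → ends 22
cooldown at 22 (size 40, align 2) → ends 62
id at 62 (size 8, align 2) → ends 70
z at 70 (size 4, align 2) → ends 74
ammo at 74 (size 4, align 2) → ends 78
y at 78 (size 4, align 2) → ends 82
state at 82 (size 1, align 1) → ends 83
tail pad 1 to reach multiple of 2
total 84 bytes, alignment 2

84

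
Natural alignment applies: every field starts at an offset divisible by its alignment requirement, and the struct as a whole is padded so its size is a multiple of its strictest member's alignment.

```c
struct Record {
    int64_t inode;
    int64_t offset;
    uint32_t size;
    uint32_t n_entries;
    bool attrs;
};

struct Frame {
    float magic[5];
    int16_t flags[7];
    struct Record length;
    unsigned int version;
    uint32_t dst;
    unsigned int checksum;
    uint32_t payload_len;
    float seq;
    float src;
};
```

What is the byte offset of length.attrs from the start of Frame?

64

Record: inode at 0 (size 8, align 8) → ends 8; offset at 8 (size 8, align 8) → ends 16; size at 16 (size 4, align 4) → ends 20; n_entries at 20 (size 4, align 4) → ends 24; attrs at 24 (size 1, align 1) → ends 25; tail pad 7 to reach multiple of 8; total 32 bytes, alignment 8
magic at 0 (size 20, align 4) → ends 20
flags at 20 (size 14, align 2) → ends 34
pad 6 to align 8 for length
length at 40 (size 32, align 8) → ends 72
within Record: attrs at 24
40 + 24 = 64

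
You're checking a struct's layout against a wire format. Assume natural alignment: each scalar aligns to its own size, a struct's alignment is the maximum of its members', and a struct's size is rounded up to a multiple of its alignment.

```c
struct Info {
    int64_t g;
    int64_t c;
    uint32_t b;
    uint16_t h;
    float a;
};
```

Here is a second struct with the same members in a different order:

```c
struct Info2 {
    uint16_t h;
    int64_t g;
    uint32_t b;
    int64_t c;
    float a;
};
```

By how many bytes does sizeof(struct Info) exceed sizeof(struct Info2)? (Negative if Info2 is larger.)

-8

g at 0 (size 8, align 8) → ends 8
c at 8 (size 8, align 8) → ends 16
b at 16 (size 4, align 4) → ends 20
h at 20 (size 2, align 2) → ends 22
pad 2 to align 4 for a
a at 24 (size 4, align 4) → ends 28
tail pad 4 to reach multiple of 8
total 32 bytes, alignment 8
— Info2 —
h at 0 (size 2, align 2) → ends 2
pad 6 to align 8 for g
g at 8 (size 8, align 8) → ends 16
b at 16 (size 4, align 4) → ends 20
pad 4 to align 8 for c
c at 24 (size 8, align 8) → ends 32
a at 32 (size 4, align 4) → ends 36
tail pad 4 to reach multiple of 8
total 40 bytes, alignment 8
32 − 40 = -8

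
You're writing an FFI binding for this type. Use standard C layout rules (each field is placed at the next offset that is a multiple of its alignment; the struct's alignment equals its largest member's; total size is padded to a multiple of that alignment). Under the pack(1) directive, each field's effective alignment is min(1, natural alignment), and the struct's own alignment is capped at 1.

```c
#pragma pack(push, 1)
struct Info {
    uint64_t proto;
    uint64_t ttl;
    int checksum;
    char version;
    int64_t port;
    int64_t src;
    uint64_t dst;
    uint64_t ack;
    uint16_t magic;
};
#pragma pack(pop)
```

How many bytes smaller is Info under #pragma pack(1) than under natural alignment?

9

natural layout:
  proto at 0 (size 8, align 8) → ends 8
  ttl at 8 (size 8, align 8) → ends 16
  checksum at 16 (size 4, align 4) → ends 20
  version at 20 (size 1, align 1) → ends 21
  pad 3 to align 8 for port
  port at 24 (size 8, align 8) → ends 32
  src at 32 (size 8, align 8) → ends 40
  dst at 40 (size 8, align 8) → ends 48
  ack at 48 (size 8, align 8) → ends 56
  magic at 56 (size 2, align 2) → ends 58
  tail pad 6 to reach multiple of 8
  total 64 bytes, alignment 8
packed(1) layout:
  proto at 0 (size 8, align 1) → ends 8
  ttl at 8 (size 8, align 1) → ends 16
  checksum at 16 (size 4, align 1) → ends 20
  version at 20 (size 1, align 1) → ends 21
  port at 21 (size 8, align 1) → ends 29
  src at 29 (size 8, align 1) → ends 37
  dst at 37 (size 8, align 1) → ends 45
  ack at 45 (size 8, align 1) → ends 53
  magic at 53 (size 2, align 1) → ends 55
  total 55 bytes, alignment 1
64 − 55 = 9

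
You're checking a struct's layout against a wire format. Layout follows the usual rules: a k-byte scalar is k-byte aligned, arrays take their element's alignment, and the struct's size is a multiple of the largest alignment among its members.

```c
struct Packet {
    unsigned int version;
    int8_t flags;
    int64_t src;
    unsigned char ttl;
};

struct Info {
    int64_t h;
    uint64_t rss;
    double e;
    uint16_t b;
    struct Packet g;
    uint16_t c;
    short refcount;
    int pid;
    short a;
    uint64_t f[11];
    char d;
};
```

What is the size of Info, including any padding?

Packet: @0: version [4B, align 4] → 4; @4: flags [1B, align 1] → 5; +3 pad (align 8); @8: src [8B, align 8] → 16; @16: ttl [1B, align 1] → 17; +7 tail pad (align 8); size 24, align 8
@0: h [8B, align 8] → 8
@8: rss [8B, align 8] → 16
@16: e [8B, align 8] → 24
@24: b [2B, align 2] → 26
+6 pad (align 8)
@32: g [24B, align 8] → 56
@56: c [2B, align 2] → 58
@58: refcount [2B, align 2] → 60
@60: pid [4B, align 4] → 64
@64: a [2B, align 2] → 66
+6 pad (align 8)
@72: f [88B, align 8] → 160
@160: d [1B, align 1] → 161
+7 tail pad (align 8)
size 168, align 8

168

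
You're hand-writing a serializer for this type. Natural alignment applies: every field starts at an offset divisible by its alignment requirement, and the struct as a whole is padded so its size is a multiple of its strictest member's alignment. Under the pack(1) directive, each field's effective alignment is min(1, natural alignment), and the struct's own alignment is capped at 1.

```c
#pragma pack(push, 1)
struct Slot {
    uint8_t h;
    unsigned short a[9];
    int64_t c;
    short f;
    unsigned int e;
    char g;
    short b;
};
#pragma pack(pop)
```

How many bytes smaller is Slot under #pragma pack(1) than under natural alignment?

natural layout:
  h at 0 (size 1, align 1) → ends 1
  pad 1 to align 2 for a
  a at 2 (size 18, align 2) → ends 20
  pad 4 to align 8 for c
  c at 24 (size 8, align 8) → ends 32
  f at 32 (size 2, align 2) → ends 34
  pad 2 to align 4 for e
  e at 36 (size 4, align 4) → ends 40
  g at 40 (size 1, align 1) → ends 41
  pad 1 to align 2 for b
  b at 42 (size 2, align 2) → ends 44
  tail pad 4 to reach multiple of 8
  total 48 bytes, alignment 8
packed(1) layout:
  h at 0 (size 1, align 1) → ends 1
  a at 1 (size 18, align 1) → ends 19
  c at 19 (size 8, align 1) → ends 27
  f at 27 (size 2, align 1) → ends 29
  e at 29 (size 4, align 1) → ends 33
  g at 33 (size 1, align 1) → ends 34
  b at 34 (size 2, align 1) → ends 36
  total 36 bytes, alignment 1
48 − 36 = 12

12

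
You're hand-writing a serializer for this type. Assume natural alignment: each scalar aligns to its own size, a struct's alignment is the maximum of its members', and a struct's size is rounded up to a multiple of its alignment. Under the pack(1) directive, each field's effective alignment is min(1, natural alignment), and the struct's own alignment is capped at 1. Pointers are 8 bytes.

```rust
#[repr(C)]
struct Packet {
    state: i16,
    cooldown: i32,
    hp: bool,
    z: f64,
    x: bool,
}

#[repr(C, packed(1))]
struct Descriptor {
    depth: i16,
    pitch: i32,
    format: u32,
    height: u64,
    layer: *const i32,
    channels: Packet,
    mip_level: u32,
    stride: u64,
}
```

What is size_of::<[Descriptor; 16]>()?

Packet: @0: state [2B, align 2] → 2; +2 pad (align 4); @4: cooldown [4B, align 4] → 8; @8: hp [1B, align 1] → 9; +7 pad (align 8); @16: z [8B, align 8] → 24; @24: x [1B, align 1] → 25; +7 tail pad (align 8); size 32, align 8
@0: depth [2B, align 1] → 2
@2: pitch [4B, align 1] → 6
@6: format [4B, align 1] → 10
@10: height [8B, align 1] → 18
@18: layer [8B, align 1] → 26
@26: channels [32B, align 1] → 58
@58: mip_level [4B, align 1] → 62
@62: stride [8B, align 1] → 70
size 70, align 1
array of 16: 16 × 70 = 1120

1120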